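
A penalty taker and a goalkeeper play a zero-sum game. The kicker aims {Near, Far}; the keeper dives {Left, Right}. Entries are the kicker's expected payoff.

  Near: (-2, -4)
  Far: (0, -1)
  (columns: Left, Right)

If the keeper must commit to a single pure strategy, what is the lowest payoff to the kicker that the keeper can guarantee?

-1

Column maxima: Left → 0, Right → -1.
The smallest of these is -1.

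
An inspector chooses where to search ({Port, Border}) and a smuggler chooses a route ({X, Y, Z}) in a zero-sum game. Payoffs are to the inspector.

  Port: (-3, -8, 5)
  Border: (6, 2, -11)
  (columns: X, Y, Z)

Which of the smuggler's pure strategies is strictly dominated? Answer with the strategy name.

Y holds the inspector's payoff strictly below X in every row: -8 < -3, 2 < 6.
So X is strictly dominated for the smuggler.

X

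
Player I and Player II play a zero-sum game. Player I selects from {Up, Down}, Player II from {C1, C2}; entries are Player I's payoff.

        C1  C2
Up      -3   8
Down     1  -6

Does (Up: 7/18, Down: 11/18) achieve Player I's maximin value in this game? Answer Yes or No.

Yes

Against C1 this mix gives (7/18)·(-3) + (11/18)·1 = -5/9.
Against C2 this mix gives (7/18)·8 + (11/18)·(-6) = -5/9.
All of Player II's active replies (C1, C2) yield -5/9, and no column does worse for Player I. The mix makes Player II indifferent and guarantees -5/9, so it is optimal.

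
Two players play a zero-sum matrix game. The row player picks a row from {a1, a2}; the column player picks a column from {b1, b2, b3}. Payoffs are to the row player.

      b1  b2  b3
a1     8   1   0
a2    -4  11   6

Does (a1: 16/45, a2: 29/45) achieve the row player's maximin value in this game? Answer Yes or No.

No

Against b1 this mix gives (16/45)·8 + (29/45)·(-4) = 4/15.
Against b2 this mix gives (16/45)·1 + (29/45)·11 = 67/9.
Against b3 this mix gives (16/45)·0 + (29/45)·6 = 58/15.
The column player will play b1, holding the row player to 4/15. Shifting weight toward the row that does better against b1 would raise this floor (the equalizing mix achieves 8/3 against both b1 and b3), so the proposed strategy is not optimal.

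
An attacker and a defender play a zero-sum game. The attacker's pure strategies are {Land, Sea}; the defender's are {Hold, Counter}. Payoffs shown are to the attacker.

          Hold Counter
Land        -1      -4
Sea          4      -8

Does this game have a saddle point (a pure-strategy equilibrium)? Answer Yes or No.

Yes

Row minima: Land → -4, Sea → -8; maximin = -4.
Column maxima: Hold → 4, Counter → -4; minimax = -4.
maximin = minimax = -4, so a saddle point exists.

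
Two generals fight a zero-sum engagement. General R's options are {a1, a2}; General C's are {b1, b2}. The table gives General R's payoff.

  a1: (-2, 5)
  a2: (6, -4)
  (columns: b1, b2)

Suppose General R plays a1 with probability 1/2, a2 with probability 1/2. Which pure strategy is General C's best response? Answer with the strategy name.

b2

If General C plays b1, General R's expected payoff is (1/2)·(-2) + (1/2)·6 = 2.
If General C plays b2, General R's expected payoff is (1/2)·5 + (1/2)·(-4) = 1/2.
General C minimizes General R's payoff; the smallest is 1/2, so the best response is b2.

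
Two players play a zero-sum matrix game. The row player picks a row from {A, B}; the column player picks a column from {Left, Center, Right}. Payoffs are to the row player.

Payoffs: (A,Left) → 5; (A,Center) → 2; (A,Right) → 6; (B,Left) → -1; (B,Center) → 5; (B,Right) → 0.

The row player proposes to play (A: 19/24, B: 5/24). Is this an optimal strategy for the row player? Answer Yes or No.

Against Left this mix gives (19/24)·5 + (5/24)·(-1) = 15/4.
Against Center this mix gives (19/24)·2 + (5/24)·5 = 21/8.
Against Right this mix gives (19/24)·6 + (5/24)·0 = 19/4.
The column player will play Center, holding the row player to 21/8. Shifting weight toward the row that does better against Center would raise this floor (the equalizing mix achieves 3 against both Center and Left), so the proposed strategy is not optimal.

No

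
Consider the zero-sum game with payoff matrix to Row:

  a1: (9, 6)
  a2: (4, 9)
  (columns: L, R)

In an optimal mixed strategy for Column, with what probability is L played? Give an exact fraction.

3/8

Row minima: a1 → 6, a2 → 4; maximin = 6.
Column maxima: L → 9, R → 9; minimax = 9.
6 ≠ 9, so there is no saddle point; optimal play is mixed.
Let Row play a1 with probability p. Expected payoff against L: 9p + 4(1−p) = 5p + 4; against R: 6p + 9(1−p) = −3p + 9.
Setting these equal: 5p + 4 = −3p + 9 ⇒ 8p = 5 ⇒ p = 5/8, and the value is (5)·(5/8) + 4 = 57/8.
For Column: with q = P(L), equating a1's and a2's payoffs gives 3q + 6 = −5q + 9 ⇒ q = 3/8.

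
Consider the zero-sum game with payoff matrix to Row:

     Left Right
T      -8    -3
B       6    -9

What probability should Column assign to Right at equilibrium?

7/10

Row minima: T → -8, B → -9; maximin = -8.
Column maxima: Left → 6, Right → -3; minimax = -3.
-8 ≠ -3, so there is no saddle point; optimal play is mixed.
Let Row play T with probability p. Expected payoff against Left: (-8)p + 6(1−p) = −14p + 6; against Right: (-3)p + (-9)(1−p) = 6p − 9.
Setting these equal: −14p + 6 = 6p − 9 ⇒ −20p = -15 ⇒ p = 3/4, and the value is (-14)·(3/4) + 6 = -9/2.
For Column: with q = P(Left), equating T's and B's payoffs gives −5q − 3 = 15q − 9 ⇒ q = 3/10.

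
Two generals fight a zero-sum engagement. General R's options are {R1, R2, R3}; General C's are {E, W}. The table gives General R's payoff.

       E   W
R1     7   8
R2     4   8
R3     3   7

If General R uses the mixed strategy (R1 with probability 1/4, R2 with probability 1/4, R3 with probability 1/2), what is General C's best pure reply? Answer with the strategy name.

If General C plays E, General R's expected payoff is (1/4)·7 + (1/4)·4 + (1/2)·3 = 17/4.
If General C plays W, General R's expected payoff is (1/4)·8 + (1/4)·8 + (1/2)·7 = 15/2.
General C minimizes General R's payoff; the smallest is 17/4, so the best response is E.

E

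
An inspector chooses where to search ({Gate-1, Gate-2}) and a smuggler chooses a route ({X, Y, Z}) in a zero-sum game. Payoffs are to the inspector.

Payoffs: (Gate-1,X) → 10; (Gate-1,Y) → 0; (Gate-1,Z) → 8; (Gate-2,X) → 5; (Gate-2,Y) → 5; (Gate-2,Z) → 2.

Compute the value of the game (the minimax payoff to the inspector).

Row minima: Gate-1 → 0, Gate-2 → 2; maximin = 2.
Column maxima: X → 10, Y → 5, Z → 8; minimax = 5.
2 ≠ 5, so there is no saddle point; optimal play is mixed.
X is strictly dominated by Z (it gives the inspector strictly more in every row), so the smuggler never plays it.
On the remaining 2×2 (Gate-1, Gate-2 vs Y, Z):
Let the inspector play Gate-1 with probability p. Expected payoff against Y: 0p + 5(1−p) = −5p + 5; against Z: 8p + 2(1−p) = 6p + 2.
Setting these equal: −5p + 5 = 6p + 2 ⇒ −11p = -3 ⇒ p = 3/11, and the value is (-5)·(3/11) + 5 = 40/11.
For the smuggler: with q = P(Y), equating Gate-1's and Gate-2's payoffs gives −8q + 8 = 3q + 2 ⇒ q = 6/11.

40/11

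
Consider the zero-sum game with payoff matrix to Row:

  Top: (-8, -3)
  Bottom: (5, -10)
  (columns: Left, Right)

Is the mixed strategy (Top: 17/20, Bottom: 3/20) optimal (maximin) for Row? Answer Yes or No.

No

Against Left this mix gives (17/20)·(-8) + (3/20)·5 = -121/20.
Against Right this mix gives (17/20)·(-3) + (3/20)·(-10) = -81/20.
Column will play Left, holding Row to -121/20. Shifting weight toward the row that does better against Left would raise this floor (the equalizing mix achieves -19/4 against both Left and Right), so the proposed strategy is not optimal.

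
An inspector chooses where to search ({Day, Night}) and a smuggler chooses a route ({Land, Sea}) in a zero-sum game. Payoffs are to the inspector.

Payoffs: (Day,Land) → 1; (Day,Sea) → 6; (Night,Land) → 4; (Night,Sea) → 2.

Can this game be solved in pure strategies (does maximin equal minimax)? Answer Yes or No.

Row minima: Day → 1, Night → 2; maximin = 2.
Column maxima: Land → 4, Sea → 6; minimax = 4.
2 ≠ 4, so no pure-strategy equilibrium exists.

No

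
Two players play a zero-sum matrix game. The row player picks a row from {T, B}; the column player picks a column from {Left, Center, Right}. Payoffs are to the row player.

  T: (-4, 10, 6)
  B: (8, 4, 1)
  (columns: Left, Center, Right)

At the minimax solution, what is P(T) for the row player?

7/17

Row minima: T → -4, B → 1; maximin = 1.
Column maxima: Left → 8, Center → 10, Right → 6; minimax = 6.
1 ≠ 6, so there is no saddle point; optimal play is mixed.
Center is strictly dominated by Right (it gives the row player strictly more in every row), so the column player never plays it.
On the remaining 2×2 (T, B vs Left, Right):
Let the row player play T with probability p. Expected payoff against Left: (-4)p + 8(1−p) = −12p + 8; against Right: 6p + 1(1−p) = 5p + 1.
Setting these equal: −12p + 8 = 5p + 1 ⇒ −17p = -7 ⇒ p = 7/17, and the value is (-12)·(7/17) + 8 = 52/17.
For the column player: with q = P(Left), equating T's and B's payoffs gives −10q + 6 = 7q + 1 ⇒ q = 5/17.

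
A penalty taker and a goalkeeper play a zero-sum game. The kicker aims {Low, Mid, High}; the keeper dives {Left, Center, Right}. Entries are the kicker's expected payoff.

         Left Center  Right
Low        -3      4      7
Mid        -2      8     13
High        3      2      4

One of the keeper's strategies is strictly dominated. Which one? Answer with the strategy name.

Left holds the kicker's payoff strictly below Right in every row: -3 < 7, -2 < 13, 3 < 4.
So Right is strictly dominated for the keeper.

Right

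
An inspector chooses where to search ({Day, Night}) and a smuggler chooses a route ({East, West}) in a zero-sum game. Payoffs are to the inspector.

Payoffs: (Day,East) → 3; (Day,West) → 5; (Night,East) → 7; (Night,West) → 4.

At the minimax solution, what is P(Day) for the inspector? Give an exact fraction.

Row minima: Day → 3, Night → 4; maximin = 4.
Column maxima: East → 7, West → 5; minimax = 5.
4 ≠ 5, so there is no saddle point; optimal play is mixed.
Let the inspector play Day with probability p. Expected payoff against East: 3p + 7(1−p) = −4p + 7; against West: 5p + 4(1−p) = p + 4.
Setting these equal: −4p + 7 = p + 4 ⇒ −5p = -3 ⇒ p = 3/5, and the value is (-4)·(3/5) + 7 = 23/5.
For the smuggler: with q = P(East), equating Day's and Night's payoffs gives −2q + 5 = 3q + 4 ⇒ q = 1/5.

3/5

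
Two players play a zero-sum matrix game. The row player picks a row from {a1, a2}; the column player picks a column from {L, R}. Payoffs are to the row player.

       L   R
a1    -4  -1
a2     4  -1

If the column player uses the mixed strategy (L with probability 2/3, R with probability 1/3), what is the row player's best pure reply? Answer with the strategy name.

a2

Expected payoff of a1: (2/3)·(-4) + (1/3)·(-1) = -3.
Expected payoff of a2: (2/3)·4 + (1/3)·(-1) = 7/3.
The largest is 7/3, so the row player's best response is a2.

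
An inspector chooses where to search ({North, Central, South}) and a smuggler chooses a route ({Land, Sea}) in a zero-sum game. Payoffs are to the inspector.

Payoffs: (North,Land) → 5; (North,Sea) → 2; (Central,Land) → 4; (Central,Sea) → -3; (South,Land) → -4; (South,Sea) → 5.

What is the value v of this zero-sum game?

Row minima: North → 2, Central → -3, South → -4; maximin = 2.
Column maxima: Land → 5, Sea → 5; minimax = 5.
2 ≠ 5, so there is no saddle point; optimal play is mixed.
Central is strictly dominated by North, so the inspector never plays it.
On the remaining 2×2 (North, South vs Land, Sea):
Let the inspector play North with probability p. Expected payoff against Land: 5p + (-4)(1−p) = 9p − 4; against Sea: 2p + 5(1−p) = −3p + 5.
Setting these equal: 9p − 4 = −3p + 5 ⇒ 12p = 9 ⇒ p = 3/4, and the value is (9)·(3/4) − 4 = 11/4.
For the smuggler: with q = P(Land), equating North's and South's payoffs gives 3q + 2 = −9q + 5 ⇒ q = 1/4.

11/4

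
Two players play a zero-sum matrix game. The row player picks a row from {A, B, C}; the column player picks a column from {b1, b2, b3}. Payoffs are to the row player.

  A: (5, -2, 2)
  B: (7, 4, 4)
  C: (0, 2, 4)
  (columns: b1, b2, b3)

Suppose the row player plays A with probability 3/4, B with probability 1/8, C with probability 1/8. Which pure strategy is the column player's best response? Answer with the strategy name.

If the column player plays b1, the row player's expected payoff is (3/4)·5 + (1/8)·7 + (1/8)·0 = 37/8.
If the column player plays b2, the row player's expected payoff is (3/4)·(-2) + (1/8)·4 + (1/8)·2 = -3/4.
If the column player plays b3, the row player's expected payoff is (3/4)·2 + (1/8)·4 + (1/8)·4 = 5/2.
The column player minimizes the row player's payoff; the smallest is -3/4, so the best response is b2.

b2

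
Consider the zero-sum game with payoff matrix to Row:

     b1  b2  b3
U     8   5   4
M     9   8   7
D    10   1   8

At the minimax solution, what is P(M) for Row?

Row minima: U → 4, M → 7, D → 1; maximin = 7.
Column maxima: b1 → 10, b2 → 8, b3 → 8; minimax = 8.
7 ≠ 8, so there is no saddle point; optimal play is mixed.
U is strictly dominated by M, so Row never plays it.
b1 is strictly dominated by b2 (it gives Row strictly more in every row), so Column never plays it.
On the remaining 2×2 (M, D vs b2, b3):
Let Row play M with probability p. Expected payoff against b2: 8p + 1(1−p) = 7p + 1; against b3: 7p + 8(1−p) = −p + 8.
Setting these equal: 7p + 1 = −p + 8 ⇒ 8p = 7 ⇒ p = 7/8, and the value is (7)·(7/8) + 1 = 57/8.
For Column: with q = P(b2), equating M's and D's payoffs gives q + 7 = −7q + 8 ⇒ q = 1/8.

7/8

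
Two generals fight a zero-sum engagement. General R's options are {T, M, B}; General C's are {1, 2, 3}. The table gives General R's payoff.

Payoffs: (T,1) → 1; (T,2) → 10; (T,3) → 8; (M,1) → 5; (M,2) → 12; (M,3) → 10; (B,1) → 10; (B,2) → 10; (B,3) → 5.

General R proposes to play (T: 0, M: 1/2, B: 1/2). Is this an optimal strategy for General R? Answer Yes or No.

Against 1 this mix gives (1/2)·5 + (1/2)·10 = 15/2.
Against 2 this mix gives (1/2)·12 + (1/2)·10 = 11.
Against 3 this mix gives (1/2)·10 + (1/2)·5 = 15/2.
All of General C's active replies (1, 3) yield 15/2, and no column does worse for General R. The mix makes General C indifferent and guarantees 15/2, so it is optimal.

Yes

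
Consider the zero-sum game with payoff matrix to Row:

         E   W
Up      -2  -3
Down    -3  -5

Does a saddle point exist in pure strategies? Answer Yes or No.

Yes

Row minima: Up → -3, Down → -5; maximin = -3.
Column maxima: E → -2, W → -3; minimax = -3.
maximin = minimax = -3, so a saddle point exists.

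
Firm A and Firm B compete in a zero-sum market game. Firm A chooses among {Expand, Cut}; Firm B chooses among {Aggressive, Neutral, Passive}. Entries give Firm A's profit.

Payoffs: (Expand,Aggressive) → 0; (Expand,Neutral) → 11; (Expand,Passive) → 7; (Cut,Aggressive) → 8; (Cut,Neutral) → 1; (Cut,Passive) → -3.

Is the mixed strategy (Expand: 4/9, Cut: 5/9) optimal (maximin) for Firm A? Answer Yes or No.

Against Aggressive this mix gives (4/9)·0 + (5/9)·8 = 40/9.
Against Neutral this mix gives (4/9)·11 + (5/9)·1 = 49/9.
Against Passive this mix gives (4/9)·7 + (5/9)·(-3) = 13/9.
Firm B will play Passive, holding Firm A to 13/9. Shifting weight toward the row that does better against Passive would raise this floor (the equalizing mix achieves 28/9 against both Passive and Aggressive), so the proposed strategy is not optimal.

No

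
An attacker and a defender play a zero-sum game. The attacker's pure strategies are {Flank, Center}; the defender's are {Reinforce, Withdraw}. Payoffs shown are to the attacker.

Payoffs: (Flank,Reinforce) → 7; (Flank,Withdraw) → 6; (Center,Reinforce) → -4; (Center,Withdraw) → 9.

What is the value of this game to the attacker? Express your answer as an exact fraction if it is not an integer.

Row minima: Flank → 6, Center → -4; maximin = 6.
Column maxima: Reinforce → 7, Withdraw → 9; minimax = 7.
6 ≠ 7, so there is no saddle point; optimal play is mixed.
Let the attacker play Flank with probability p. Expected payoff against Reinforce: 7p + (-4)(1−p) = 11p − 4; against Withdraw: 6p + 9(1−p) = −3p + 9.
Setting these equal: 11p − 4 = −3p + 9 ⇒ 14p = 13 ⇒ p = 13/14, and the value is (11)·(13/14) − 4 = 87/14.
For the defender: with q = P(Reinforce), equating Flank's and Center's payoffs gives q + 6 = −13q + 9 ⇒ q = 3/14.

87/14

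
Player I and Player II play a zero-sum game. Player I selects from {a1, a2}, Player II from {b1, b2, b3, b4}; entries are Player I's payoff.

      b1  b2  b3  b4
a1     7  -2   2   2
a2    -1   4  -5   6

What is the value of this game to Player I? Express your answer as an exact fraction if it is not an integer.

Row minima: a1 → -2, a2 → -5; maximin = -2.
Column maxima: b1 → 7, b2 → 4, b3 → 2, b4 → 6; minimax = 2.
-2 ≠ 2, so there is no saddle point; optimal play is mixed.
b1 is strictly dominated by b3 (it gives Player I strictly more in every row), so Player II never plays it.
b4 is strictly dominated by b2 (it gives Player I strictly more in every row), so Player II never plays it.
On the remaining 2×2 (a1, a2 vs b2, b3):
Let Player I play a1 with probability p. Expected payoff against b2: (-2)p + 4(1−p) = −6p + 4; against b3: 2p + (-5)(1−p) = 7p − 5.
Setting these equal: −6p + 4 = 7p − 5 ⇒ −13p = -9 ⇒ p = 9/13, and the value is (-6)·(9/13) + 4 = -2/13.
For Player II: with q = P(b2), equating a1's and a2's payoffs gives −4q + 2 = 9q − 5 ⇒ q = 7/13.

-2/13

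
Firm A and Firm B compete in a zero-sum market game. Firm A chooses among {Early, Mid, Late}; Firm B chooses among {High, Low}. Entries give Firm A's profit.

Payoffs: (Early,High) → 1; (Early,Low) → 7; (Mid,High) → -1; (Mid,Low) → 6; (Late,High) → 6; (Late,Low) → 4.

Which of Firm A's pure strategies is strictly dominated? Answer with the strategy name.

Mid

Early gives a strictly higher payoff than Mid against every column: 1 > -1, 7 > 6.
So Mid is strictly dominated and Firm A never plays it.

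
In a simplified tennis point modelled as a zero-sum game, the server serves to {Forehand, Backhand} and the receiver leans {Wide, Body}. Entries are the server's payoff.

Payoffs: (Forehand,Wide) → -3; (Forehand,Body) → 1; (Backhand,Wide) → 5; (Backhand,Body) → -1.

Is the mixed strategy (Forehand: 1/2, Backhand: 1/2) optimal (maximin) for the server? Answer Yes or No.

Against Wide this mix gives (1/2)·(-3) + (1/2)·5 = 1.
Against Body this mix gives (1/2)·1 + (1/2)·(-1) = 0.
The receiver will play Body, holding the server to 0. Shifting weight toward the row that does better against Body would raise this floor (the equalizing mix achieves 1/5 against both Body and Wide), so the proposed strategy is not optimal.

No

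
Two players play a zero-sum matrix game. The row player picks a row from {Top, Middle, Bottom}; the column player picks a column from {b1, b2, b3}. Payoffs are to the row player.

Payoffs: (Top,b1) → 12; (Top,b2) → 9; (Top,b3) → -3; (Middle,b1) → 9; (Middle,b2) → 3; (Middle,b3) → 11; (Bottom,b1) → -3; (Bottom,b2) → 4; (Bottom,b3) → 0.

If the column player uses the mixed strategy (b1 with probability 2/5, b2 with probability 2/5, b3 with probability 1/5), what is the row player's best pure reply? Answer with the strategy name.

Expected payoff of Top: (2/5)·12 + (2/5)·9 + (1/5)·(-3) = 39/5.
Expected payoff of Middle: (2/5)·9 + (2/5)·3 + (1/5)·11 = 7.
Expected payoff of Bottom: (2/5)·(-3) + (2/5)·4 + (1/5)·0 = 2/5.
The largest is 39/5, so the row player's best response is Top.

Top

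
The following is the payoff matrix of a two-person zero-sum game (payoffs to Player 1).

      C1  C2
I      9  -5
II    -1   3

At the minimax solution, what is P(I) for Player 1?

Row minima: I → -5, II → -1; maximin = -1.
Column maxima: C1 → 9, C2 → 3; minimax = 3.
-1 ≠ 3, so there is no saddle point; optimal play is mixed.
Let Player 1 play I with probability p. Expected payoff against C1: 9p + (-1)(1−p) = 10p − 1; against C2: (-5)p + 3(1−p) = −8p + 3.
Setting these equal: 10p − 1 = −8p + 3 ⇒ 18p = 4 ⇒ p = 2/9, and the value is (10)·(2/9) − 1 = 11/9.
For Player 2: with q = P(C1), equating I's and II's payoffs gives 14q − 5 = −4q + 3 ⇒ q = 4/9.

2/9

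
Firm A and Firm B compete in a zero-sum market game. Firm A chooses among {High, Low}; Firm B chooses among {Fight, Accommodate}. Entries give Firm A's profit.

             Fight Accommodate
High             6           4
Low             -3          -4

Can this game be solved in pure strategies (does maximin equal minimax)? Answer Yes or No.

Row minima: High → 4, Low → -4; maximin = 4.
Column maxima: Fight → 6, Accommodate → 4; minimax = 4.
maximin = minimax = 4, so a saddle point exists.

Yes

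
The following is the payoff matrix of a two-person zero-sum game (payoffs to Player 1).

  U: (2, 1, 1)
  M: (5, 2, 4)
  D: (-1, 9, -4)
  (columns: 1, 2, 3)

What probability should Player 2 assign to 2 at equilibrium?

8/15

Row minima: U → 1, M → 2, D → -4; maximin = 2.
Column maxima: 1 → 5, 2 → 9, 3 → 4; minimax = 4.
2 ≠ 4, so there is no saddle point; optimal play is mixed.
U is strictly dominated by M, so Player 1 never plays it.
1 is strictly dominated by 3 (it gives Player 1 strictly more in every row), so Player 2 never plays it.
On the remaining 2×2 (M, D vs 2, 3):
Let Player 1 play M with probability p. Expected payoff against 2: 2p + 9(1−p) = −7p + 9; against 3: 4p + (-4)(1−p) = 8p − 4.
Setting these equal: −7p + 9 = 8p − 4 ⇒ −15p = -13 ⇒ p = 13/15, and the value is (-7)·(13/15) + 9 = 44/15.
For Player 2: with q = P(2), equating M's and D's payoffs gives −2q + 4 = 13q − 4 ⇒ q = 8/15.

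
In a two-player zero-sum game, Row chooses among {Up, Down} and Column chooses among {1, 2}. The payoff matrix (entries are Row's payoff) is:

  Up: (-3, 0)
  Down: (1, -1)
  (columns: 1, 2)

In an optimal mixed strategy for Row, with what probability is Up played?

2/5

Row minima: Up → -3, Down → -1; maximin = -1.
Column maxima: 1 → 1, 2 → 0; minimax = 0.
-1 ≠ 0, so there is no saddle point; optimal play is mixed.
Let Row play Up with probability p. Expected payoff against 1: (-3)p + 1(1−p) = −4p + 1; against 2: 0p + (-1)(1−p) = p − 1.
Setting these equal: −4p + 1 = p − 1 ⇒ −5p = -2 ⇒ p = 2/5, and the value is (-4)·(2/5) + 1 = -3/5.
For Column: with q = P(1), equating Up's and Down's payoffs gives −3q = 2q − 1 ⇒ q = 1/5.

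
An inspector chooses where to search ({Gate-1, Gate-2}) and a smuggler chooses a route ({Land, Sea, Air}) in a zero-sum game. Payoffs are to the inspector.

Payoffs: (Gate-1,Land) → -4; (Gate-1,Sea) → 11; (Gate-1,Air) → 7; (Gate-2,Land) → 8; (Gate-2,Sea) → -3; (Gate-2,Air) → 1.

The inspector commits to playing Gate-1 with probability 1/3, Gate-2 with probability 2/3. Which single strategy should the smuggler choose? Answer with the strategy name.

Sea

If the smuggler plays Land, the inspector's expected payoff is (1/3)·(-4) + (2/3)·8 = 4.
If the smuggler plays Sea, the inspector's expected payoff is (1/3)·11 + (2/3)·(-3) = 5/3.
If the smuggler plays Air, the inspector's expected payoff is (1/3)·7 + (2/3)·1 = 3.
The smuggler minimizes the inspector's payoff; the smallest is 5/3, so the best response is Sea.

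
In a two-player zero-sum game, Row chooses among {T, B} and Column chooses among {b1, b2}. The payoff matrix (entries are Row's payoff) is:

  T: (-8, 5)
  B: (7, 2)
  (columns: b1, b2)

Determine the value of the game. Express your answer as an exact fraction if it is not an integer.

17/6

Row minima: T → -8, B → 2; maximin = 2.
Column maxima: b1 → 7, b2 → 5; minimax = 5.
2 ≠ 5, so there is no saddle point; optimal play is mixed.
Let Row play T with probability p. Expected payoff against b1: (-8)p + 7(1−p) = −15p + 7; against b2: 5p + 2(1−p) = 3p + 2.
Setting these equal: −15p + 7 = 3p + 2 ⇒ −18p = -5 ⇒ p = 5/18, and the value is (-15)·(5/18) + 7 = 17/6.
For Column: with q = P(b1), equating T's and B's payoffs gives −13q + 5 = 5q + 2 ⇒ q = 1/6.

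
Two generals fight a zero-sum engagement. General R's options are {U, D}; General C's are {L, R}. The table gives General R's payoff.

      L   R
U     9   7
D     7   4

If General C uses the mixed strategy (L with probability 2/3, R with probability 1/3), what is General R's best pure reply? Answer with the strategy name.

U

Expected payoff of U: (2/3)·9 + (1/3)·7 = 25/3.
Expected payoff of D: (2/3)·7 + (1/3)·4 = 6.
The largest is 25/3, so General R's best response is U.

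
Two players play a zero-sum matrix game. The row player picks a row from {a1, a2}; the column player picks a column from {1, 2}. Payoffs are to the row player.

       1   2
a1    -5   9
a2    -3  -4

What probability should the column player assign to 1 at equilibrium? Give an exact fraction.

13/15

Row minima: a1 → -5, a2 → -4; maximin = -4.
Column maxima: 1 → -3, 2 → 9; minimax = -3.
-4 ≠ -3, so there is no saddle point; optimal play is mixed.
Let the row player play a1 with probability p. Expected payoff against 1: (-5)p + (-3)(1−p) = −2p − 3; against 2: 9p + (-4)(1−p) = 13p − 4.
Setting these equal: −2p − 3 = 13p − 4 ⇒ −15p = -1 ⇒ p = 1/15, and the value is (-2)·(1/15) − 3 = -47/15.
For the column player: with q = P(1), equating a1's and a2's payoffs gives −14q + 9 = q − 4 ⇒ q = 13/15.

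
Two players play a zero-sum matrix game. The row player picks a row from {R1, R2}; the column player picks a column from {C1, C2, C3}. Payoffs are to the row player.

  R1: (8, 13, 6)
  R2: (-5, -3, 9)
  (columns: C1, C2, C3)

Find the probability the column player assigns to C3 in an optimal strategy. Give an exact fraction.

13/16

Row minima: R1 → 6, R2 → -5; maximin = 6.
Column maxima: C1 → 8, C2 → 13, C3 → 9; minimax = 8.
6 ≠ 8, so there is no saddle point; optimal play is mixed.
C2 is strictly dominated by C1 (it gives the row player strictly more in every row), so the column player never plays it.
On the remaining 2×2 (R1, R2 vs C1, C3):
Let the row player play R1 with probability p. Expected payoff against C1: 8p + (-5)(1−p) = 13p − 5; against C3: 6p + 9(1−p) = −3p + 9.
Setting these equal: 13p − 5 = −3p + 9 ⇒ 16p = 14 ⇒ p = 7/8, and the value is (13)·(7/8) − 5 = 51/8.
For the column player: with q = P(C1), equating R1's and R2's payoffs gives 2q + 6 = −14q + 9 ⇒ q = 3/16.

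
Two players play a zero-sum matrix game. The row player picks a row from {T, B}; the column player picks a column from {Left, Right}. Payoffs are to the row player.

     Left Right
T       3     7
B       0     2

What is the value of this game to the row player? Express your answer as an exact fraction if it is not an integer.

3

Row minima: T → 3, B → 0; maximin = 3.
Column maxima: Left → 3, Right → 7; minimax = 3.
Since maximin = minimax = 3, there is a saddle point and the value is 3.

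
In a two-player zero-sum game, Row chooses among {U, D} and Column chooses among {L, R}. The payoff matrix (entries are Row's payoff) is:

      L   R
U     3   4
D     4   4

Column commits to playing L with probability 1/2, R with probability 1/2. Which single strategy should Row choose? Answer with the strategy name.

D

Expected payoff of U: (1/2)·3 + (1/2)·4 = 7/2.
Expected payoff of D: (1/2)·4 + (1/2)·4 = 4.
The largest is 4, so Row's best response is D.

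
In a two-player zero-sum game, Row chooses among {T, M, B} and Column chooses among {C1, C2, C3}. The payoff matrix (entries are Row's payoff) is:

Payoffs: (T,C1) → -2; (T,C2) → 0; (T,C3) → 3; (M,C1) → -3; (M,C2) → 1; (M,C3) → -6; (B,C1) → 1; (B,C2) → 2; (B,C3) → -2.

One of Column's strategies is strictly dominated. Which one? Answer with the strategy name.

C2

C1 holds Row's payoff strictly below C2 in every row: -2 < 0, -3 < 1, 1 < 2.
So C2 is strictly dominated for Column.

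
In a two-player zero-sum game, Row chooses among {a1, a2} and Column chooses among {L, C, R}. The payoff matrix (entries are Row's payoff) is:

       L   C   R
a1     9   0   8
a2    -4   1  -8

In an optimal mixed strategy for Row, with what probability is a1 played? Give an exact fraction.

Row minima: a1 → 0, a2 → -8; maximin = 0.
Column maxima: L → 9, C → 1, R → 8; minimax = 1.
0 ≠ 1, so there is no saddle point; optimal play is mixed.
L is strictly dominated by R (it gives Row strictly more in every row), so Column never plays it.
On the remaining 2×2 (a1, a2 vs C, R):
Let Row play a1 with probability p. Expected payoff against C: 0p + 1(1−p) = −p + 1; against R: 8p + (-8)(1−p) = 16p − 8.
Setting these equal: −p + 1 = 16p − 8 ⇒ −17p = -9 ⇒ p = 9/17, and the value is (-1)·(9/17) + 1 = 8/17.
For Column: with q = P(C), equating a1's and a2's payoffs gives −8q + 8 = 9q − 8 ⇒ q = 16/17.

9/17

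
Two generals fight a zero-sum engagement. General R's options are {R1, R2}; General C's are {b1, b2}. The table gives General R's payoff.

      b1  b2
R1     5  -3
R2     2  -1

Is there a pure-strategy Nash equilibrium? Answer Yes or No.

Yes

Row minima: R1 → -3, R2 → -1; maximin = -1.
Column maxima: b1 → 5, b2 → -1; minimax = -1.
maximin = minimax = -1, so a saddle point exists.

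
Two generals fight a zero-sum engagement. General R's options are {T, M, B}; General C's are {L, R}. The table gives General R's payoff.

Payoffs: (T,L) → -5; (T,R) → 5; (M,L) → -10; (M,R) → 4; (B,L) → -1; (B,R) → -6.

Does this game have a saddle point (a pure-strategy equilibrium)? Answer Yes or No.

Row minima: T → -5, M → -10, B → -6; maximin = -5.
Column maxima: L → -1, R → 5; minimax = -1.
-5 ≠ -1, so no pure-strategy equilibrium exists.

No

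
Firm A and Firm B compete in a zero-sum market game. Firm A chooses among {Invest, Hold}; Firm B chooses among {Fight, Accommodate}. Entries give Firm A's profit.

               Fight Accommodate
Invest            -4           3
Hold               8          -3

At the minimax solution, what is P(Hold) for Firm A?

Row minima: Invest → -4, Hold → -3; maximin = -3.
Column maxima: Fight → 8, Accommodate → 3; minimax = 3.
-3 ≠ 3, so there is no saddle point; optimal play is mixed.
Let Firm A play Invest with probability p. Expected payoff against Fight: (-4)p + 8(1−p) = −12p + 8; against Accommodate: 3p + (-3)(1−p) = 6p − 3.
Setting these equal: −12p + 8 = 6p − 3 ⇒ −18p = -11 ⇒ p = 11/18, and the value is (-12)·(11/18) + 8 = 2/3.
For Firm B: with q = P(Fight), equating Invest's and Hold's payoffs gives −7q + 3 = 11q − 3 ⇒ q = 1/3.

7/18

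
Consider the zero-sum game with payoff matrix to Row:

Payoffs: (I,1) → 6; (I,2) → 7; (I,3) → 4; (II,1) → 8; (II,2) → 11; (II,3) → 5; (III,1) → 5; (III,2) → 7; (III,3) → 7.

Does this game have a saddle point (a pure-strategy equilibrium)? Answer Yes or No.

No

Row minima: I → 4, II → 5, III → 5; maximin = 5.
Column maxima: 1 → 8, 2 → 11, 3 → 7; minimax = 7.
5 ≠ 7, so no pure-strategy equilibrium exists.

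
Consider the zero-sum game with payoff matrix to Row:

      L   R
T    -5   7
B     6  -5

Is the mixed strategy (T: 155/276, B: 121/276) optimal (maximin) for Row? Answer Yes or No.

Against L this mix gives (155/276)·(-5) + (121/276)·6 = -49/276.
Against R this mix gives (155/276)·7 + (121/276)·(-5) = 40/23.
Column will play L, holding Row to -49/276. Shifting weight toward the row that does better against L would raise this floor (the equalizing mix achieves 17/23 against both L and R), so the proposed strategy is not optimal.

No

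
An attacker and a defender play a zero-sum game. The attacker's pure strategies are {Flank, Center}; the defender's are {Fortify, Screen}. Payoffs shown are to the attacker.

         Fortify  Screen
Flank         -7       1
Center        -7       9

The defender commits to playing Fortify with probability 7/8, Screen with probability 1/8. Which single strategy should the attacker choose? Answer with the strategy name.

Center

Expected payoff of Flank: (7/8)·(-7) + (1/8)·1 = -6.
Expected payoff of Center: (7/8)·(-7) + (1/8)·9 = -5.
The largest is -5, so the attacker's best response is Center.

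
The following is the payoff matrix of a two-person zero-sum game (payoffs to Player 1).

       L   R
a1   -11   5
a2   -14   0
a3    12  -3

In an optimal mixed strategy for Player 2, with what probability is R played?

Row minima: a1 → -11, a2 → -14, a3 → -3; maximin = -3.
Column maxima: L → 12, R → 5; minimax = 5.
-3 ≠ 5, so there is no saddle point; optimal play is mixed.
a2 is strictly dominated by a1, so Player 1 never plays it.
On the remaining 2×2 (a1, a3 vs L, R):
Let Player 1 play a1 with probability p. Expected payoff against L: (-11)p + 12(1−p) = −23p + 12; against R: 5p + (-3)(1−p) = 8p − 3.
Setting these equal: −23p + 12 = 8p − 3 ⇒ −31p = -15 ⇒ p = 15/31, and the value is (-23)·(15/31) + 12 = 27/31.
For Player 2: with q = P(L), equating a1's and a3's payoffs gives −16q + 5 = 15q − 3 ⇒ q = 8/31.

23/31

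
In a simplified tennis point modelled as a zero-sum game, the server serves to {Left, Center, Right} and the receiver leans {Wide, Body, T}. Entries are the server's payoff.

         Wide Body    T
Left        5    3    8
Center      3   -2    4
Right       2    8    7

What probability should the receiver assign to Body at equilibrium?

3/8

Row minima: Left → 3, Center → -2, Right → 2; maximin = 3.
Column maxima: Wide → 5, Body → 8, T → 8; minimax = 5.
3 ≠ 5, so there is no saddle point; optimal play is mixed.
Center is strictly dominated by Left, so the server never plays it.
T is strictly dominated by Wide (it gives the server strictly more in every row), so the receiver never plays it.
On the remaining 2×2 (Left, Right vs Wide, Body):
Let the server play Left with probability p. Expected payoff against Wide: 5p + 2(1−p) = 3p + 2; against Body: 3p + 8(1−p) = −5p + 8.
Setting these equal: 3p + 2 = −5p + 8 ⇒ 8p = 6 ⇒ p = 3/4, and the value is (3)·(3/4) + 2 = 17/4.
For the receiver: with q = P(Wide), equating Left's and Right's payoffs gives 2q + 3 = −6q + 8 ⇒ q = 5/8.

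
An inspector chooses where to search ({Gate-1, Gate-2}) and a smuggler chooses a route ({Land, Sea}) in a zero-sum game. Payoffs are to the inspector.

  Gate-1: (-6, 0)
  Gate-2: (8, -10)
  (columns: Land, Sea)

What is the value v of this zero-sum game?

Row minima: Gate-1 → -6, Gate-2 → -10; maximin = -6.
Column maxima: Land → 8, Sea → 0; minimax = 0.
-6 ≠ 0, so there is no saddle point; optimal play is mixed.
Let the inspector play Gate-1 with probability p. Expected payoff against Land: (-6)p + 8(1−p) = −14p + 8; against Sea: 0p + (-10)(1−p) = 10p − 10.
Setting these equal: −14p + 8 = 10p − 10 ⇒ −24p = -18 ⇒ p = 3/4, and the value is (-14)·(3/4) + 8 = -5/2.
For the smuggler: with q = P(Land), equating Gate-1's and Gate-2's payoffs gives −6q = 18q − 10 ⇒ q = 5/12.

-5/2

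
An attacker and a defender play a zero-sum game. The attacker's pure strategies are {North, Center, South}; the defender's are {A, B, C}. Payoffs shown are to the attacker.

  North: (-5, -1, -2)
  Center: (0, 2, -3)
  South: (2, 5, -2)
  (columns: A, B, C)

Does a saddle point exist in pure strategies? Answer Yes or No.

Yes

Row minima: North → -5, Center → -3, South → -2; maximin = -2.
Column maxima: A → 2, B → 5, C → -2; minimax = -2.
maximin = minimax = -2, so a saddle point exists.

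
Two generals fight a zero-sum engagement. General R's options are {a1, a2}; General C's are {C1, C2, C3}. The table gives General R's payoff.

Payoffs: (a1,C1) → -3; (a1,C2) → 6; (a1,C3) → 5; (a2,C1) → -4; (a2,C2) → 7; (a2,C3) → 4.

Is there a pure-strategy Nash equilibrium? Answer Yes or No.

Row minima: a1 → -3, a2 → -4; maximin = -3.
Column maxima: C1 → -3, C2 → 7, C3 → 5; minimax = -3.
maximin = minimax = -3, so a saddle point exists.

Yes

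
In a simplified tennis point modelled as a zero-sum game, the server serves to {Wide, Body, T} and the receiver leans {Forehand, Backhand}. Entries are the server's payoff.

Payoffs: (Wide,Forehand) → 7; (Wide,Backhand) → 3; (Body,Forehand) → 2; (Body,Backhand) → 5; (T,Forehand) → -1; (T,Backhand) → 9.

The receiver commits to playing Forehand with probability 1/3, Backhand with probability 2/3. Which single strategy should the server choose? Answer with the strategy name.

Expected payoff of Wide: (1/3)·7 + (2/3)·3 = 13/3.
Expected payoff of Body: (1/3)·2 + (2/3)·5 = 4.
Expected payoff of T: (1/3)·(-1) + (2/3)·9 = 17/3.
The largest is 17/3, so the server's best response is T.

T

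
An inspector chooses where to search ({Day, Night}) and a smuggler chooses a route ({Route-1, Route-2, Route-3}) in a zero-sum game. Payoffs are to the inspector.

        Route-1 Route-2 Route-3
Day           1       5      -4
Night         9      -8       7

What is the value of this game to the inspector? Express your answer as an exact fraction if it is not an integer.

Row minima: Day → -4, Night → -8; maximin = -4.
Column maxima: Route-1 → 9, Route-2 → 5, Route-3 → 7; minimax = 5.
-4 ≠ 5, so there is no saddle point; optimal play is mixed.
Route-1 is strictly dominated by Route-3 (it gives the inspector strictly more in every row), so the smuggler never plays it.
On the remaining 2×2 (Day, Night vs Route-2, Route-3):
Let the inspector play Day with probability p. Expected payoff against Route-2: 5p + (-8)(1−p) = 13p − 8; against Route-3: (-4)p + 7(1−p) = −11p + 7.
Setting these equal: 13p − 8 = −11p + 7 ⇒ 24p = 15 ⇒ p = 5/8, and the value is (13)·(5/8) − 8 = 1/8.
For the smuggler: with q = P(Route-2), equating Day's and Night's payoffs gives 9q − 4 = −15q + 7 ⇒ q = 11/24.

1/8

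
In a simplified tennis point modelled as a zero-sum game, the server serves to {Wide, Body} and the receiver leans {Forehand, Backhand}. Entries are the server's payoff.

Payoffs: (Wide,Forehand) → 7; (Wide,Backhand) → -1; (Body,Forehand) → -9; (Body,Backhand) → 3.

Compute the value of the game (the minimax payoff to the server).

Row minima: Wide → -1, Body → -9; maximin = -1.
Column maxima: Forehand → 7, Backhand → 3; minimax = 3.
-1 ≠ 3, so there is no saddle point; optimal play is mixed.
Let the server play Wide with probability p. Expected payoff against Forehand: 7p + (-9)(1−p) = 16p − 9; against Backhand: (-1)p + 3(1−p) = −4p + 3.
Setting these equal: 16p − 9 = −4p + 3 ⇒ 20p = 12 ⇒ p = 3/5, and the value is (16)·(3/5) − 9 = 3/5.
For the receiver: with q = P(Forehand), equating Wide's and Body's payoffs gives 8q − 1 = −12q + 3 ⇒ q = 1/5.

3/5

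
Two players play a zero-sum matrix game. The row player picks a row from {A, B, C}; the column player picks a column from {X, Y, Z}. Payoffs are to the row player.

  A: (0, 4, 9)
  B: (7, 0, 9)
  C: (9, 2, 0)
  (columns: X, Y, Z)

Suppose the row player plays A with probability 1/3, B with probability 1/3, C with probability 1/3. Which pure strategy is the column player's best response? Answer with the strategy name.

If the column player plays X, the row player's expected payoff is (1/3)·0 + (1/3)·7 + (1/3)·9 = 16/3.
If the column player plays Y, the row player's expected payoff is (1/3)·4 + (1/3)·0 + (1/3)·2 = 2.
If the column player plays Z, the row player's expected payoff is (1/3)·9 + (1/3)·9 + (1/3)·0 = 6.
The column player minimizes the row player's payoff; the smallest is 2, so the best response is Y.

Y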